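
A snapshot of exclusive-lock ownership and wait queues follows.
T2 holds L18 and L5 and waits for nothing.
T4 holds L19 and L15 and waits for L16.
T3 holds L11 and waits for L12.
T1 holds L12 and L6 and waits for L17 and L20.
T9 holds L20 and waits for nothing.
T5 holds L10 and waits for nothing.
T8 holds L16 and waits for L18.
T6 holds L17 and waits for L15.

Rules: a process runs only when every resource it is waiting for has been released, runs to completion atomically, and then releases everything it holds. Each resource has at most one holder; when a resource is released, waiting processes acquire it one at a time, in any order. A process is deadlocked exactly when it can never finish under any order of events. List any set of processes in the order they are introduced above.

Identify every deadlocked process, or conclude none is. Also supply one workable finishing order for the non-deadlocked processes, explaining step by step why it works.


Nothing here is deadlocked.
Key observation: although several processes wait, no cycle exists — each chain bottoms out at a free runner.
One completion order for the rest: T2, T8, T9, T4, T6, T5, T1, T3.
Verifying each step:
  run T2 (it waits on nothing); releases L18 and L5
  T8 waits on L18 — all released -> runs and releases L16
  run T9 (it waits on nothing); releases L20
  T4 waits on L16 — all released -> runs and releases L19 and L15
  T6 waits on L15 — all released -> runs and releases L17
  run T5 (it waits on nothing); releases L10
  T1 waits on L17 and L20 — all released -> runs and releases L12 and L6
  T3 waits on L12 — all released -> runs and releases L11


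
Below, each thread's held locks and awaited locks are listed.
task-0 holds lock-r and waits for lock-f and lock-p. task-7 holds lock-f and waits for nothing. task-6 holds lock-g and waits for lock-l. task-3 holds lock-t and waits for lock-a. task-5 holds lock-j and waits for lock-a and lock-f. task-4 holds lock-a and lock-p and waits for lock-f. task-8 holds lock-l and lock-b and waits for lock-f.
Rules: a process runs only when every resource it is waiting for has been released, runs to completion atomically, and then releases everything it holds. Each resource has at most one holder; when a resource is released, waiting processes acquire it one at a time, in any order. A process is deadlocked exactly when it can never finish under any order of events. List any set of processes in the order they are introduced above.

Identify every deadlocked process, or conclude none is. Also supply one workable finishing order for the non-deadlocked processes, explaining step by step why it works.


Nothing here is deadlocked.
Key observation: no waiting chain loops back on itself — every chain ends at a process that waits on nothing, so everyone eventually runs.
The rest can finish in the order task-7, task-4, task-8, task-0, task-3, task-5, task-6.
Check, step by step:
  task-7 waits on nothing -> runs at once and releases lock-f
  task-4 waits on lock-f — all released -> runs and releases lock-a and lock-p
  task-8 waits on lock-f — all released -> runs and releases lock-l and lock-b
  task-0 waits on lock-f and lock-p — all released -> runs and releases lock-r
  task-3 waits on lock-a — all released -> runs and releases lock-t
  task-5 waits on lock-a and lock-f — all released -> runs and releases lock-j
  task-6 waits on lock-l — all released -> runs and releases lock-g


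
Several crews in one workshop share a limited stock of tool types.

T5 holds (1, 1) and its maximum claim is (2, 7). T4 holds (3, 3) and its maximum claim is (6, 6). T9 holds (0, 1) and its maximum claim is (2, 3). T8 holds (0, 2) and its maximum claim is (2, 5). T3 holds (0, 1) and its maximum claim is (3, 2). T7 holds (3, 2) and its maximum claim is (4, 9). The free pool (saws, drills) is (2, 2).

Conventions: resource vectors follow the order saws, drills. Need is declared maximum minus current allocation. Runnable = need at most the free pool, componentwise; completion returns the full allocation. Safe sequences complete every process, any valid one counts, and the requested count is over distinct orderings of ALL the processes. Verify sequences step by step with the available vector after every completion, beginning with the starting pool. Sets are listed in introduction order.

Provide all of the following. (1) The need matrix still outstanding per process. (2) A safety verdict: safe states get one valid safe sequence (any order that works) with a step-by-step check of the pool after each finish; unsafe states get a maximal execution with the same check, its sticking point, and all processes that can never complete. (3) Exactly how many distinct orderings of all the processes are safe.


(1) Need matrix, components ordered saws, drills:
  T5: (1, 6)
  T4: (3, 3)
  T9: (2, 2)
  T8: (2, 3)
  T3: (3, 1)
  T7: (1, 7)
(2) UNSAFE — no complete ordering exists.
Key observation: after T9, T8 the pool peaks at (2, 5), and each blocked process is short somewhere: T5 on drills; T4 on saws; T3 on saws; T7 on drills.
The run T9, T8 cannot be extended any further. Step-by-step check:
  pool = (2, 2)
  run T9 (needs (2, 2), free (2, 2)); after release of (0, 1) the pool is (2, 3)
  run T8 (needs (2, 3), free (2, 3)); after release of (0, 2) the pool is (2, 5)
  blocked: T5 wants (1, 6), pool (2, 5) — not enough drills
  blocked: T4 wants (3, 3), pool (2, 5) — not enough saws
  blocked: T3 wants (3, 1), pool (2, 5) — not enough saws
  blocked: T7 wants (1, 7), pool (2, 5) — not enough drills
Never able to finish: T5, T4, T3 and T7.
(3) Precisely 0 of the possible complete orderings are safe sequences.


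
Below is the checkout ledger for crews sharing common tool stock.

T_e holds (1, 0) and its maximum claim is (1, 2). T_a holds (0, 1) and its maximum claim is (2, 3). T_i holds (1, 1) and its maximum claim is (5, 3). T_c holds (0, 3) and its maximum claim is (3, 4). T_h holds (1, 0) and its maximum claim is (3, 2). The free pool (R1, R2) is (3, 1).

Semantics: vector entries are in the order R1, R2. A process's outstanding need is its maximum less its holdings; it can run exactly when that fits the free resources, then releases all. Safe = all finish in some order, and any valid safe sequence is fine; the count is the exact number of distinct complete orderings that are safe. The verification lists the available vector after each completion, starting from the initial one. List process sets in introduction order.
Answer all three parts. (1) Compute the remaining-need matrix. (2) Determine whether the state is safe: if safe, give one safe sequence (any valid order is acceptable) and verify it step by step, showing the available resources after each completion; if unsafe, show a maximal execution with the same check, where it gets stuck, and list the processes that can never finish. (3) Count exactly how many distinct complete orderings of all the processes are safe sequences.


(1) Need matrix, components ordered R1, R2:
  T_e: (0, 2)
  T_a: (2, 2)
  T_i: (4, 2)
  T_c: (3, 1)
  T_h: (2, 2)
(2) SAFE, for example via the order T_c, T_e, T_h, T_a, T_i.
Key observation: T_c marks the first exact bind of the order: its need (3, 1) fits the free (3, 1) with zero slack on a requested resource.
Check, step by step:
  pool = (3, 1)
  T_c needs (3, 1) <= (3, 1) -> finishes; pool += (0, 3) = (3, 4)
  T_e needs (0, 2) <= (3, 4) -> finishes; pool += (1, 0) = (4, 4)
  T_h needs (2, 2) <= (4, 4) -> finishes; pool += (1, 0) = (5, 4)
  T_a needs (2, 2) <= (5, 4) -> finishes; pool += (0, 1) = (5, 5)
  T_i needs (4, 2) <= (5, 5) -> finishes; pool += (1, 1) = (6, 6)
(3) Precisely 16 of the possible complete orderings are safe sequences.


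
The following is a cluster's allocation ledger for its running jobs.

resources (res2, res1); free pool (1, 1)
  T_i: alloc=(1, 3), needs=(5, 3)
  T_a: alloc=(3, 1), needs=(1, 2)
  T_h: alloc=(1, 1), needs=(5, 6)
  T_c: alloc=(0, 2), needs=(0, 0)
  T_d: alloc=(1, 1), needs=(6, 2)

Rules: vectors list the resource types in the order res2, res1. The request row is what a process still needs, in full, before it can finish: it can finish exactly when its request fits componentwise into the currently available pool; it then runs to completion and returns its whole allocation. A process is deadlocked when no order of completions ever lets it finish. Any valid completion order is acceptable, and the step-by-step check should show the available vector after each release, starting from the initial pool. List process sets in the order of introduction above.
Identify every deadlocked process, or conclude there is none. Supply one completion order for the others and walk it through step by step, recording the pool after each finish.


Deadlocked set: T_i, T_h and T_d.
Key observation: no order helps: past T_c, T_a, the free pool tops out at (4, 4), below what each blocked process needs in res2.
A valid finishing order for the others: T_c, T_a. Walking it through:
  pool = (1, 1)
  T_c needs (0, 0) <= (1, 1) -> finishes; pool += (0, 2) = (1, 3)
  T_a needs (1, 2) <= (1, 3) -> finishes; pool += (3, 1) = (4, 4)
The blocked processes can never fit:
  T_i cannot run: need (5, 3) vs free (4, 4) (insufficient res2)
  T_h cannot run: need (5, 6) vs free (4, 4) (insufficient res2 and res1)
  T_d cannot run: need (6, 2) vs free (4, 4) (insufficient res2)


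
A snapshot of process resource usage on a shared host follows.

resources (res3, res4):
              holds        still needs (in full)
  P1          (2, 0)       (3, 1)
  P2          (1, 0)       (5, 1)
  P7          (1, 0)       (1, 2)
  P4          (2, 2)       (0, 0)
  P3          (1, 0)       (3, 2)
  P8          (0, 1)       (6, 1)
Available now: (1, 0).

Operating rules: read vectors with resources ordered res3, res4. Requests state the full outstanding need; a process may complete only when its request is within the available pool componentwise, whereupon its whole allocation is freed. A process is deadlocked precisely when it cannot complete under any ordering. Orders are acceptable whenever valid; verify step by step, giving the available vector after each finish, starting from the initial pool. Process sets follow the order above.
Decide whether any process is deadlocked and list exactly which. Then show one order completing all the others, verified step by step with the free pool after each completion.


Nothing here is deadlocked.
Key observation: P4 fits the free pool immediately, and its release cascades until everyone finishes.
A valid finishing order for the others: P4, P1, P7, P3, P8, P2. Verifying each step:
  pool = (1, 0)
  run P4 (needs (0, 0), free (1, 0)); after release of (2, 2) the pool is (3, 2)
  run P1 (needs (3, 1), free (3, 2)); after release of (2, 0) the pool is (5, 2)
  run P7 (needs (1, 2), free (5, 2)); after release of (1, 0) the pool is (6, 2)
  run P3 (needs (3, 2), free (6, 2)); after release of (1, 0) the pool is (7, 2)
  run P8 (needs (6, 1), free (7, 2)); after release of (0, 1) the pool is (7, 3)
  run P2 (needs (5, 1), free (7, 3)); after release of (1, 0) the pool is (8, 3)


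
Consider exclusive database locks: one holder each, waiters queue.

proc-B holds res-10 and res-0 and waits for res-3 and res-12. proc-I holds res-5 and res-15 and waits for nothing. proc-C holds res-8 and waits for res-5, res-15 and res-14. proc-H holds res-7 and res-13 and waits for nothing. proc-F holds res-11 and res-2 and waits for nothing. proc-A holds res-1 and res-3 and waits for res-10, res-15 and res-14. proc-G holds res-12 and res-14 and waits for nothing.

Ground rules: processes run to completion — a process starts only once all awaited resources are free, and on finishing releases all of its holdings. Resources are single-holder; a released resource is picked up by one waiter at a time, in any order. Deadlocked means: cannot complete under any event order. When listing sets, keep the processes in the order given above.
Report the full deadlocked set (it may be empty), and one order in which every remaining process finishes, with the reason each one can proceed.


Deadlocked: proc-B and proc-A.
Key observation: nobody on the ring proc-B -> proc-A -> proc-B can start until another member finishes, which never happens; no other process is dragged down with it.
One completion order for the rest: proc-G, proc-H, proc-I, proc-C, proc-F.
Check, step by step:
  run proc-G (it waits on nothing); releases res-12 and res-14
  run proc-H (it waits on nothing); releases res-7 and res-13
  run proc-I (it waits on nothing); releases res-5 and res-15
  run proc-C (all its waits — res-5, res-15 and res-14 — are resolved); releases res-8
  run proc-F (it waits on nothing); releases res-11 and res-2


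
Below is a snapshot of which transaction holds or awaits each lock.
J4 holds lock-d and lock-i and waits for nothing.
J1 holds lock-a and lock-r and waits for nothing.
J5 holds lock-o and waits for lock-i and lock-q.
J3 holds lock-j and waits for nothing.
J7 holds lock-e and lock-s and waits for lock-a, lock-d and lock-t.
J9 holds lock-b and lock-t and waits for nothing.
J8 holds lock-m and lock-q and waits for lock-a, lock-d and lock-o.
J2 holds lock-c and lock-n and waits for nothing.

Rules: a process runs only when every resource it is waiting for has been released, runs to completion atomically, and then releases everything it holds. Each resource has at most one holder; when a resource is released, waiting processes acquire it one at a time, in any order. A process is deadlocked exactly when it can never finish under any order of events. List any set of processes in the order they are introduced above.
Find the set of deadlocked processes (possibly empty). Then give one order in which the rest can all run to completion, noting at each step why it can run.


The deadlocked set is J5 and J8.
Key observation: along J5 -> J8 -> J5, each member waits on what the next one holds — a deadlock; no other process is dragged down with it.
The rest can finish in the order J3, J2, J4, J9, J1, J7.
Walking it through:
  J3: no waits; runs immediately, freeing lock-j
  J2: no waits; runs immediately, freeing lock-c and lock-n
  J4: no waits; runs immediately, freeing lock-d and lock-i
  J9: no waits; runs immediately, freeing lock-b and lock-t
  J1: no waits; runs immediately, freeing lock-a and lock-r
  run J7 (all its waits — lock-a, lock-d and lock-t — are resolved); releases lock-e and lock-s


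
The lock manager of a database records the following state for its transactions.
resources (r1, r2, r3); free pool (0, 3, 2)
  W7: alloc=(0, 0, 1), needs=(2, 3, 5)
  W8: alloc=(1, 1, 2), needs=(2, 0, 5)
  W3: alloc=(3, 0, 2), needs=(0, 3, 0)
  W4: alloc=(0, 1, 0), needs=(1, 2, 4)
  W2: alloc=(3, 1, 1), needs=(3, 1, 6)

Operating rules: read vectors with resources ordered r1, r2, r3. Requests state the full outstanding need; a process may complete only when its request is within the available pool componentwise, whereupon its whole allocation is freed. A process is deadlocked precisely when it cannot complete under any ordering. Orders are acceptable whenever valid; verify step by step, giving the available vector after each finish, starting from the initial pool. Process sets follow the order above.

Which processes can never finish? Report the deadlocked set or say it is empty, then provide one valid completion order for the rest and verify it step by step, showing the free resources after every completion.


The deadlocked set is W7, W8 and W2.
Key observation: the wall is r3: completing W3, W4 brings the pool only to (3, 4, 4), and all the rest need more.
One completion order for the rest: W3, W4. Walking it through:
  pool = (0, 3, 2)
  run W3 (needs (0, 3, 0), free (0, 3, 2)); after release of (3, 0, 2) the pool is (3, 3, 4)
  run W4 (needs (1, 2, 4), free (3, 3, 4)); after release of (0, 1, 0) the pool is (3, 4, 4)
The blocked processes can never fit:
  blocked: W7 wants (2, 3, 5), pool (3, 4, 4) — not enough r3
  blocked: W8 wants (2, 0, 5), pool (3, 4, 4) — not enough r3
  blocked: W2 wants (3, 1, 6), pool (3, 4, 4) — not enough r3


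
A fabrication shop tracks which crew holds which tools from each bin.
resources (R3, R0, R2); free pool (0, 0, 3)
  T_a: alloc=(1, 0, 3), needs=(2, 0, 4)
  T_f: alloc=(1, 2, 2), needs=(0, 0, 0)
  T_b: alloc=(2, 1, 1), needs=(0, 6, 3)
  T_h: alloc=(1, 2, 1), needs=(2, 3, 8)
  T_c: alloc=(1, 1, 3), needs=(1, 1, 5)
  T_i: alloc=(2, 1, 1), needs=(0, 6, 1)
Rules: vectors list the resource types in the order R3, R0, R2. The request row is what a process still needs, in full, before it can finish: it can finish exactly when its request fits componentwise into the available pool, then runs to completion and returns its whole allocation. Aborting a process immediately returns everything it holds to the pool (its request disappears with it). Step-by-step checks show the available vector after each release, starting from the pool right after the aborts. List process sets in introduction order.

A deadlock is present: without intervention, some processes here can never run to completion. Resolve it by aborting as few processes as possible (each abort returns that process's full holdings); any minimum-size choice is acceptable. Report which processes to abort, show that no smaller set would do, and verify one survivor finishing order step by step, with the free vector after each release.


The answer: abort T_i.
Key observation: no ordering could ever have run T_b before the abort of T_i; with (2, 1, 1) back in the pool it fits at step 5.
Minimality: the empty abort set fails — the state is deadlocked as it stands.
Survivors finish in the order: T_f, T_c, T_a, T_h, T_b. Check, step by step (pool after the aborts first):
  pool = (2, 1, 4)
  T_f: need (0, 0, 0) fits (2, 1, 4); releases (1, 2, 2), pool now (3, 3, 6)
  T_c: need (1, 1, 5) fits (3, 3, 6); releases (1, 1, 3), pool now (4, 4, 9)
  T_a: need (2, 0, 4) fits (4, 4, 9); releases (1, 0, 3), pool now (5, 4, 12)
  T_h: need (2, 3, 8) fits (5, 4, 12); releases (1, 2, 1), pool now (6, 6, 13)
  T_b: need (0, 6, 3) fits (6, 6, 13); releases (2, 1, 1), pool now (8, 7, 14)


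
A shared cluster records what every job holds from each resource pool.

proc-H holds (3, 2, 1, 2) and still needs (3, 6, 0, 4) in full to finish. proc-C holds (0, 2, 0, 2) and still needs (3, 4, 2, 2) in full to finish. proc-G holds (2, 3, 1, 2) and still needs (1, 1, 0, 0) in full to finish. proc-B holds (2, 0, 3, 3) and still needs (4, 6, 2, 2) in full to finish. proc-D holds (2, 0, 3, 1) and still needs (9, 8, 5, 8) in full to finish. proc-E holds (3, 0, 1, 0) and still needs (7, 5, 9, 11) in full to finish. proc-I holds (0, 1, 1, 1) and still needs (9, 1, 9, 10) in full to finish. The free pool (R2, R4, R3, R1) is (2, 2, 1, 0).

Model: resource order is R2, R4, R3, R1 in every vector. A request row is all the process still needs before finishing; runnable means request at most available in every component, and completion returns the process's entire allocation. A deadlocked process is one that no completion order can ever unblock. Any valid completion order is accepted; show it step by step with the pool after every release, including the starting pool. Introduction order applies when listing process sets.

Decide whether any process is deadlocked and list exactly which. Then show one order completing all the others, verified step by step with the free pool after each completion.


The deadlocked set is empty.
Key observation: proc-G fits the free pool immediately, and its release cascades until everyone finishes.
The rest can finish in the order proc-G, proc-C, proc-H, proc-B, proc-D, proc-I, proc-E. Check, step by step:
  pool = (2, 2, 1, 0)
  proc-G: need (1, 1, 0, 0) fits (2, 2, 1, 0); releases (2, 3, 1, 2), pool now (4, 5, 2, 2)
  proc-C: need (3, 4, 2, 2) fits (4, 5, 2, 2); releases (0, 2, 0, 2), pool now (4, 7, 2, 4)
  proc-H: need (3, 6, 0, 4) fits (4, 7, 2, 4); releases (3, 2, 1, 2), pool now (7, 9, 3, 6)
  proc-B: need (4, 6, 2, 2) fits (7, 9, 3, 6); releases (2, 0, 3, 3), pool now (9, 9, 6, 9)
  proc-D: need (9, 8, 5, 8) fits (9, 9, 6, 9); releases (2, 0, 3, 1), pool now (11, 9, 9, 10)
  proc-I: need (9, 1, 9, 10) fits (11, 9, 9, 10); releases (0, 1, 1, 1), pool now (11, 10, 10, 11)
  proc-E: need (7, 5, 9, 11) fits (11, 10, 10, 11); releases (3, 0, 1, 0), pool now (14, 10, 11, 11)


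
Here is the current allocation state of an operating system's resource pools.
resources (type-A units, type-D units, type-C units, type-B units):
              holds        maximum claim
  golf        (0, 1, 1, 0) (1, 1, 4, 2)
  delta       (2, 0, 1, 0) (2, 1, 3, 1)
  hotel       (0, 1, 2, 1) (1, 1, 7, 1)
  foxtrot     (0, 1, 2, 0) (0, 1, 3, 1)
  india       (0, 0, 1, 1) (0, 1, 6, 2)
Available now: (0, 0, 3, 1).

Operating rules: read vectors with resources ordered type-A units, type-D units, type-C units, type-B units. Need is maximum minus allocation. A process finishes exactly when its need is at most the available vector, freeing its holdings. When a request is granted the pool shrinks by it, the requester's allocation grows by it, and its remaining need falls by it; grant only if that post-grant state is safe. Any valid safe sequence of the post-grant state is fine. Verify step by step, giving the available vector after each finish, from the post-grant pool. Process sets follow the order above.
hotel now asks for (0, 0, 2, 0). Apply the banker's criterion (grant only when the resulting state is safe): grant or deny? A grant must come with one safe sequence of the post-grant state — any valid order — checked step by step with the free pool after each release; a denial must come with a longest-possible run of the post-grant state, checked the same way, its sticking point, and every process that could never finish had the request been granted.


GRANT: granting preserves safety; a valid post-grant sequence is foxtrot, delta, hotel, india, golf.
Key observation: even at the reduced pool (0, 0, 1, 1), foxtrot fits immediately, so safety survives the grant.
Check on the post-grant state, step by step:
  pool = (0, 0, 1, 1)
  foxtrot: need (0, 0, 1, 1) fits (0, 0, 1, 1); releases (0, 1, 2, 0), pool now (0, 1, 3, 1)
  delta: need (0, 1, 2, 1) fits (0, 1, 3, 1); releases (2, 0, 1, 0), pool now (2, 1, 4, 1)
  hotel: need (1, 0, 3, 0) fits (2, 1, 4, 1); releases (0, 1, 4, 1), pool now (2, 2, 8, 2)
  india: need (0, 1, 5, 1) fits (2, 2, 8, 2); releases (0, 0, 1, 1), pool now (2, 2, 9, 3)
  golf: need (1, 0, 3, 2) fits (2, 2, 9, 3); releases (0, 1, 1, 0), pool now (2, 3, 10, 3)


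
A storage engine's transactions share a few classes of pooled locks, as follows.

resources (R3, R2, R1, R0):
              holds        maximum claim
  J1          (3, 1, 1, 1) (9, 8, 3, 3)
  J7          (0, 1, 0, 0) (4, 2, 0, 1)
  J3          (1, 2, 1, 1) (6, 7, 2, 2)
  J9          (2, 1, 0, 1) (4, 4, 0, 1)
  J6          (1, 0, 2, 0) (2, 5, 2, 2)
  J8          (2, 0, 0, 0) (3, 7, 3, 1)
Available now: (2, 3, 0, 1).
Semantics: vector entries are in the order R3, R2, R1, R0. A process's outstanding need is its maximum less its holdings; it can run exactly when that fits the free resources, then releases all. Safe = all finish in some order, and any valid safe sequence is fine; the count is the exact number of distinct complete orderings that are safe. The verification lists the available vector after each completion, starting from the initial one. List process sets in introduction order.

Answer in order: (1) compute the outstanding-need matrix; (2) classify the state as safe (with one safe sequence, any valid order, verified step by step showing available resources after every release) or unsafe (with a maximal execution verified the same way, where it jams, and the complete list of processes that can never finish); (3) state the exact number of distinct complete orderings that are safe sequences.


(1) Remaining need (order R3, R2, R1, R0):
  J1: (6, 7, 2, 2)
  J7: (4, 1, 0, 1)
  J3: (5, 5, 1, 1)
  J9: (2, 3, 0, 0)
  J6: (1, 5, 0, 2)
  J8: (1, 7, 3, 1)
(2) SAFE. One safe sequence: J9, J7, J6, J3, J8, J1.
Key observation: the first exact fit in this order is J9 — it needs (2, 3, 0, 0) with (2, 3, 0, 1) free, meeting a requested resource to the last unit.
Step-by-step check:
  pool = (2, 3, 0, 1)
  run J9 (needs (2, 3, 0, 0), free (2, 3, 0, 1)); after release of (2, 1, 0, 1) the pool is (4, 4, 0, 2)
  run J7 (needs (4, 1, 0, 1), free (4, 4, 0, 2)); after release of (0, 1, 0, 0) the pool is (4, 5, 0, 2)
  run J6 (needs (1, 5, 0, 2), free (4, 5, 0, 2)); after release of (1, 0, 2, 0) the pool is (5, 5, 2, 2)
  run J3 (needs (5, 5, 1, 1), free (5, 5, 2, 2)); after release of (1, 2, 1, 1) the pool is (6, 7, 3, 3)
  run J8 (needs (1, 7, 3, 1), free (6, 7, 3, 3)); after release of (2, 0, 0, 0) the pool is (8, 7, 3, 3)
  run J1 (needs (6, 7, 2, 2), free (8, 7, 3, 3)); after release of (3, 1, 1, 1) the pool is (11, 8, 4, 4)
(3) The exact count: 2 of the possible complete orderings are safe sequences.


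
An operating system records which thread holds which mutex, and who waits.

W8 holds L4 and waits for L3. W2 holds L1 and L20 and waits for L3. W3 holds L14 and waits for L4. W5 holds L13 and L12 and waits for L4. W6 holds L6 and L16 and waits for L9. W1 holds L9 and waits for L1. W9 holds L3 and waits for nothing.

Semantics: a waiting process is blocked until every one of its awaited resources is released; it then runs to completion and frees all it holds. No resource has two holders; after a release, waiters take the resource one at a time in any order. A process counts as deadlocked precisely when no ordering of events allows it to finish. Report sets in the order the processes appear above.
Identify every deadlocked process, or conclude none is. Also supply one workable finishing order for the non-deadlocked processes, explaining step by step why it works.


No process is deadlocked.
Key observation: the waits form no ring: some process can always run, and its releases unblock the others one by one.
The rest can finish in the order W9, W2, W8, W5, W3, W1, W6.
Verifying each step:
  W9 waits on nothing -> runs at once and releases L3
  W2 waits on L3 — all released -> runs and releases L1 and L20
  W8 waits on L3 — all released -> runs and releases L4
  W5 waits on L4 — all released -> runs and releases L13 and L12
  W3 waits on L4 — all released -> runs and releases L14
  W1 waits on L1 — all released -> runs and releases L9
  W6 waits on L9 — all released -> runs and releases L6 and L16


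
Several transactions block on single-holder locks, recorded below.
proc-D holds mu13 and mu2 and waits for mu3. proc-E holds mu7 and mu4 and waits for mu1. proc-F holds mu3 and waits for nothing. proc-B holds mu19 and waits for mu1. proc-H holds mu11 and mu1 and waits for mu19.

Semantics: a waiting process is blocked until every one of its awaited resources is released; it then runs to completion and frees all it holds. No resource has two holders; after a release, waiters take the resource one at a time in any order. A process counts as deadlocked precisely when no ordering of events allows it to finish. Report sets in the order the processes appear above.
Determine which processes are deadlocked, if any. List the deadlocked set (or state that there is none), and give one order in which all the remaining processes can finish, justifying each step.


Deadlocked: proc-E, proc-B and proc-H.
Key observation: the knot is the closed ring of waits proc-H -> proc-B -> proc-H; proc-E waits into the deadlock from upstream.
One completion order for the rest: proc-F, proc-D.
Walking it through:
  proc-F: no waits; runs immediately, freeing mu3
  run proc-D (all its waits — mu3 — are resolved); releases mu13 and mu2


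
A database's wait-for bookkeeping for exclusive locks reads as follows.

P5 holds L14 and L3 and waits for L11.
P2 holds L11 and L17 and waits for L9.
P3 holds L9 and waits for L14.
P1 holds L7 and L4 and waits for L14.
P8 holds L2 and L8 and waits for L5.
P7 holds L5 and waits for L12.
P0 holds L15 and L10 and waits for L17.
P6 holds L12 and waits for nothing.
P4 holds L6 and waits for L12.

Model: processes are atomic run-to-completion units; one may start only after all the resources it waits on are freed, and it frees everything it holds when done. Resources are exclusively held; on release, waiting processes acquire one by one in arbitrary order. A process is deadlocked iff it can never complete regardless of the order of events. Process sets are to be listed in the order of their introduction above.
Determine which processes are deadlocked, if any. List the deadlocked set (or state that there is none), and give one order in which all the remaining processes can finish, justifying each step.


Deadlocked set: P5, P2, P3, P1 and P0.
Key observation: the waits loop around P5 -> P2 -> P3 -> P5 with no way out; P1 and P0 wait into the deadlock from upstream.
One completion order for the rest: P6, P7, P4, P8.
Verifying each step:
  P6: no waits; runs immediately, freeing L12
  P7: everything it awaited (L12) is free; runs, freeing L5
  P4: everything it awaited (L12) is free; runs, freeing L6
  P8: everything it awaited (L5) is free; runs, freeing L2 and L8


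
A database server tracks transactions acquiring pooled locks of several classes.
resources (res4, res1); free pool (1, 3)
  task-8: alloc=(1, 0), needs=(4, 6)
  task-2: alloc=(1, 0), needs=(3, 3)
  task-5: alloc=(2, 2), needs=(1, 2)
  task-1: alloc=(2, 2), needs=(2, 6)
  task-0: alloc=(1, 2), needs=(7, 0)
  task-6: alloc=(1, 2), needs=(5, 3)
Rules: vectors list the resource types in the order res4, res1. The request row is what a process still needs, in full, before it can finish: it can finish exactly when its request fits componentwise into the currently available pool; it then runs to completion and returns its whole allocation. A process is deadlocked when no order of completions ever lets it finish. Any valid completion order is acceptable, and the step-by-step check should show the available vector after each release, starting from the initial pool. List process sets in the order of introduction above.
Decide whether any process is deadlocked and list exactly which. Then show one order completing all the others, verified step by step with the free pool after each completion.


The deadlocked set is task-8, task-1, task-0 and task-6.
Key observation: after task-5, task-2 the pool peaks at (4, 5), and each blocked process is short somewhere: task-8 on res1; task-1 on res1; task-0 on res4; task-6 on res4.
A valid finishing order for the others: task-5, task-2. Check, step by step:
  pool = (1, 3)
  task-5 needs (1, 2) <= (1, 3) -> finishes; pool += (2, 2) = (3, 5)
  task-2 needs (3, 3) <= (3, 5) -> finishes; pool += (1, 0) = (4, 5)
None of the blocked processes ever fits:
  blocked: task-8 wants (4, 6), pool (4, 5) — not enough res1
  blocked: task-1 wants (2, 6), pool (4, 5) — not enough res1
  blocked: task-0 wants (7, 0), pool (4, 5) — not enough res4
  blocked: task-6 wants (5, 3), pool (4, 5) — not enough res4


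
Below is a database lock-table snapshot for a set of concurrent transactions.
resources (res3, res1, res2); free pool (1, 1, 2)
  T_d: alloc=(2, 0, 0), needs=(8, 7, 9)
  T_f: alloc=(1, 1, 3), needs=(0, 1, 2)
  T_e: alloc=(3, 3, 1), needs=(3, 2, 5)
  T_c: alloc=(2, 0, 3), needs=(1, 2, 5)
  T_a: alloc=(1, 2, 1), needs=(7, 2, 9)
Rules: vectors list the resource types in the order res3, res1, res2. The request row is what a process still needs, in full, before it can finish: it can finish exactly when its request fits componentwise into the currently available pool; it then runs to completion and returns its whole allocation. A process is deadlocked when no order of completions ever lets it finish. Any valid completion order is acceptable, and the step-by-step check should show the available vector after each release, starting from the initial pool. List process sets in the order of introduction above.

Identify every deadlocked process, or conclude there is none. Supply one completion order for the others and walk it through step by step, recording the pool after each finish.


Nothing here is deadlocked.
Key observation: T_f fits the free pool immediately, and its release cascades until everyone finishes.
The rest can finish in the order T_f, T_c, T_e, T_a, T_d. Step-by-step check:
  pool = (1, 1, 2)
  T_f needs (0, 1, 2) <= (1, 1, 2) -> finishes; pool += (1, 1, 3) = (2, 2, 5)
  T_c needs (1, 2, 5) <= (2, 2, 5) -> finishes; pool += (2, 0, 3) = (4, 2, 8)
  T_e needs (3, 2, 5) <= (4, 2, 8) -> finishes; pool += (3, 3, 1) = (7, 5, 9)
  T_a needs (7, 2, 9) <= (7, 5, 9) -> finishes; pool += (1, 2, 1) = (8, 7, 10)
  T_d needs (8, 7, 9) <= (8, 7, 10) -> finishes; pool += (2, 0, 0) = (10, 7, 10)


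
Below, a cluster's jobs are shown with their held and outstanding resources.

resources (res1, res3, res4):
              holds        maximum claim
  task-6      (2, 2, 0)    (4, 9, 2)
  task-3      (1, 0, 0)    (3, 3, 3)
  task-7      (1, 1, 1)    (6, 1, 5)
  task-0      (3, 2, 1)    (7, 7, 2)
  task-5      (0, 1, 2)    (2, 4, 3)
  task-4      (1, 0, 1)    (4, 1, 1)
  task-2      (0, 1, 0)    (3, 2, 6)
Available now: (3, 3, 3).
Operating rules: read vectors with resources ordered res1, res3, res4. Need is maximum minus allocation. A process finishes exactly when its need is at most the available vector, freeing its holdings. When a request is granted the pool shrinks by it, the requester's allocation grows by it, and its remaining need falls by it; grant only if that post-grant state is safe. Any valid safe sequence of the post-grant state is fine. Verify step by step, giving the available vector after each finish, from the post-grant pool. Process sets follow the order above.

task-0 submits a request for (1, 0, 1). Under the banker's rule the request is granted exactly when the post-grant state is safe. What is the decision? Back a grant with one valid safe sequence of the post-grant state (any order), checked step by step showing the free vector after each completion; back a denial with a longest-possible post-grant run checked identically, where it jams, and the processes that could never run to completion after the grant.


DENY. Granting would leave the state unsafe.
Key observation: after task-5, task-3, task-4 the pool peaks at (4, 4, 5), and each blocked process is short somewhere: task-6 on res3; task-7 on res1; task-0 on res3; task-2 on res4.
Pretend the grant happened; the run task-5, task-3, task-4 goes as far as possible. Walking it through:
  pool = (2, 3, 2)
  run task-5 (needs (2, 3, 1), free (2, 3, 2)); after release of (0, 1, 2) the pool is (2, 4, 4)
  run task-3 (needs (2, 3, 3), free (2, 4, 4)); after release of (1, 0, 0) the pool is (3, 4, 4)
  run task-4 (needs (3, 1, 0), free (3, 4, 4)); after release of (1, 0, 1) the pool is (4, 4, 5)
  blocked: task-6 wants (2, 7, 2), pool (4, 4, 5) — not enough res3
  blocked: task-7 wants (5, 0, 4), pool (4, 4, 5) — not enough res1
  blocked: task-0 wants (3, 5, 0), pool (4, 4, 5) — not enough res3
  blocked: task-2 wants (3, 1, 6), pool (4, 4, 5) — not enough res4
Post-grant, the permanently blocked set is task-6, task-7, task-0 and task-2.


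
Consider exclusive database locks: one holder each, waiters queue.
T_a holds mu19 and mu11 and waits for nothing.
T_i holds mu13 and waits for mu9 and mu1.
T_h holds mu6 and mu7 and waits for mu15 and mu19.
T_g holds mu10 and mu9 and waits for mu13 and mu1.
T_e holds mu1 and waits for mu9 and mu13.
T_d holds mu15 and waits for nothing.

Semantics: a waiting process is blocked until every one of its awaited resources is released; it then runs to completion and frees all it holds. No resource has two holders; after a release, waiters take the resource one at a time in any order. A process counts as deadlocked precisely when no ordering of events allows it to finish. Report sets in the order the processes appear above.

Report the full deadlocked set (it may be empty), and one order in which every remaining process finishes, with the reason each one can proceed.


The deadlocked set is T_i, T_g and T_e.
Key observation: the knot is the closed ring of waits T_i -> T_g -> T_i; T_e is caught in further circular waits.
The rest can finish in the order T_a, T_d, T_h.
Walking it through:
  run T_a (it waits on nothing); releases mu19 and mu11
  run T_d (it waits on nothing); releases mu15
  T_h waits on mu15 and mu19 — all released -> runs and releases mu6 and mu7


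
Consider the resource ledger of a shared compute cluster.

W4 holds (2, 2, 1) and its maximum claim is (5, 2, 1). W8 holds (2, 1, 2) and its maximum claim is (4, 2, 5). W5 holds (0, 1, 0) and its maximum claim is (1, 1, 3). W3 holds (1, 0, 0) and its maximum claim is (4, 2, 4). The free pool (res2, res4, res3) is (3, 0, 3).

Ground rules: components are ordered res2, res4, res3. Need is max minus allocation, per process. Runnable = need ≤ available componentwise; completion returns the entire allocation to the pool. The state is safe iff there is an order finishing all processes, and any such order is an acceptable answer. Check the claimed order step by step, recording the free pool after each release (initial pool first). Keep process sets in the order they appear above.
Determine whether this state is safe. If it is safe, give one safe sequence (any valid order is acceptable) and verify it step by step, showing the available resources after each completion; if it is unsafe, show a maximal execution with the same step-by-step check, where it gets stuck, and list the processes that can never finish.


SAFE — a valid safe sequence is W5, W4, W8, W3.
Key observation: at W5 the run first touches a limit — (1, 0, 3) against (3, 0, 3), exact on a resource it actually requests.
Verifying each step:
  pool = (3, 0, 3)
  W5 needs (1, 0, 3) <= (3, 0, 3) -> finishes; pool += (0, 1, 0) = (3, 1, 3)
  W4 needs (3, 0, 0) <= (3, 1, 3) -> finishes; pool += (2, 2, 1) = (5, 3, 4)
  W8 needs (2, 1, 3) <= (5, 3, 4) -> finishes; pool += (2, 1, 2) = (7, 4, 6)
  W3 needs (3, 2, 4) <= (7, 4, 6) -> finishes; pool += (1, 0, 0) = (8, 4, 6)


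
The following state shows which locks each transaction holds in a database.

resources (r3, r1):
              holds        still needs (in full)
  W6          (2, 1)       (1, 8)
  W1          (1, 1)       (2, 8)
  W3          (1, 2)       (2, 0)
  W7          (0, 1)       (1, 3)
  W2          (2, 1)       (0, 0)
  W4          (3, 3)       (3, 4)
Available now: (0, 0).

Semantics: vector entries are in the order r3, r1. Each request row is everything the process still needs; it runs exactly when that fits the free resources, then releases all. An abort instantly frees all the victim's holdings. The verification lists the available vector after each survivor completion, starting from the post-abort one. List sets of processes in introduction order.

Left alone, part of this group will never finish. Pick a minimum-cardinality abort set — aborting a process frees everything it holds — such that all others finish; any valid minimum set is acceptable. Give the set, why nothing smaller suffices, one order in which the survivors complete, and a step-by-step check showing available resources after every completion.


Abort W6.
Key observation: the deadlocked W1 becomes finishable only because W6 released (2, 1); it completes at step 5 below.
Minimality: the empty abort set fails — the state is deadlocked as it stands.
Survivors finish in the order: W3, W7, W4, W2, W1. Step-by-step check (pool after the aborts first):
  pool = (2, 1)
  W3: need (2, 0) fits (2, 1); releases (1, 2), pool now (3, 3)
  W7: need (1, 3) fits (3, 3); releases (0, 1), pool now (3, 4)
  W4: need (3, 4) fits (3, 4); releases (3, 3), pool now (6, 7)
  W2: need (0, 0) fits (6, 7); releases (2, 1), pool now (8, 8)
  W1: need (2, 8) fits (8, 8); releases (1, 1), pool now (9, 9)


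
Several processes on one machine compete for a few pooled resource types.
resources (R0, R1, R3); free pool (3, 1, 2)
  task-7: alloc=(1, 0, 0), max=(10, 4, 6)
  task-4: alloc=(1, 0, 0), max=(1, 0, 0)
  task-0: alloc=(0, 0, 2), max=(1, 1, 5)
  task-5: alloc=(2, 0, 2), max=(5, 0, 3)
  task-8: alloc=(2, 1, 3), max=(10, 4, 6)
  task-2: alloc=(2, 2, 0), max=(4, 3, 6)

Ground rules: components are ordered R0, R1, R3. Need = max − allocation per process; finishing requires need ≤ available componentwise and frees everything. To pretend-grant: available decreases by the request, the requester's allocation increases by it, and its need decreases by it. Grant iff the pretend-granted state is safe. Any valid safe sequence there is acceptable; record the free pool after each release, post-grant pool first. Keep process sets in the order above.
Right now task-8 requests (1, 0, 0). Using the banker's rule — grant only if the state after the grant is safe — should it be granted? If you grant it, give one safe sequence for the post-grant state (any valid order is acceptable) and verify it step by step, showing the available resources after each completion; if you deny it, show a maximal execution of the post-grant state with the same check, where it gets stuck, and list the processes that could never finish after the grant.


GRANT: granting preserves safety; a valid post-grant sequence is task-4, task-5, task-0, task-2, task-8, task-7.
Key observation: post-grant, (2, 1, 2) remains, and an order beginning with task-4 completes everyone.
Step-by-step check of the post-grant state:
  pool = (2, 1, 2)
  task-4 needs (0, 0, 0) <= (2, 1, 2) -> finishes; pool += (1, 0, 0) = (3, 1, 2)
  task-5 needs (3, 0, 1) <= (3, 1, 2) -> finishes; pool += (2, 0, 2) = (5, 1, 4)
  task-0 needs (1, 1, 3) <= (5, 1, 4) -> finishes; pool += (0, 0, 2) = (5, 1, 6)
  task-2 needs (2, 1, 6) <= (5, 1, 6) -> finishes; pool += (2, 2, 0) = (7, 3, 6)
  task-8 needs (7, 3, 3) <= (7, 3, 6) -> finishes; pool += (3, 1, 3) = (10, 4, 9)
  task-7 needs (9, 4, 6) <= (10, 4, 9) -> finishes; pool += (1, 0, 0) = (11, 4, 9)
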